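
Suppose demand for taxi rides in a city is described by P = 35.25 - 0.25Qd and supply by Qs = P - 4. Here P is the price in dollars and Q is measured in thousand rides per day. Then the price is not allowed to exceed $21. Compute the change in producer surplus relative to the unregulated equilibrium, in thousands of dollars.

Rearranging demand gives Qd = 141 - 4P. In a free market, 141 - 4P = P - 4 gives the equilibrium P* = 29, Q* = 25.
Since 21 < 29, the ceiling is binding.
At P = 21: Qd = 141 - 4·21 = 57 and Qs = 21 - 4 = 17.
Producer surplus without the control is ½ · (29 - 4) · 25 = 312.5.
With the ceiling, producers sell 17 units at 21, so PS = ½ · (21 - 4) · 17 = 144.5.
Change in producer surplus = 144.5 - 312.5 = -168.

-168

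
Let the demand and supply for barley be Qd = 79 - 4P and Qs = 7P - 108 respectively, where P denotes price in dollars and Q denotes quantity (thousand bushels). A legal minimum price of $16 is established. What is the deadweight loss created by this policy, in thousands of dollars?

In a free market, 79 - 4P = 7P - 108 gives the equilibrium P* = 17, Q* = 11.
Since 16 is below P* = 17, the floor does not bind and the free-market outcome prevails.
Since the control does not bind, no trades are prevented and deadweight loss is zero.

0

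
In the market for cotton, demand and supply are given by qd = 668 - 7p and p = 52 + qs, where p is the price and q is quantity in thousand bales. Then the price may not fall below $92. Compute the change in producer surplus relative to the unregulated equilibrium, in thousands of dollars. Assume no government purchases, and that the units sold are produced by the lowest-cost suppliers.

Rearranging supply gives qs = p - 52. Equilibrium: 668 - 7p = p - 52, so 720 = 8p and p* = 90, q* = 38.
The floor of 92 is above the equilibrium price 90, so it binds.
At p = 92: qd = 668 - 7·92 = 24 and qs = 92 - 52 = 40.
Producer surplus without the control is ½ · (90 - 52) · 38 = 722.
With the floor, 24 units are sold at 92. The supply price at q = 24 is 76, so PS = ½ · [(92 - 52) + (92 - 76)] · 24 = 672.
Change in producer surplus = 672 - 722 = -50.

-50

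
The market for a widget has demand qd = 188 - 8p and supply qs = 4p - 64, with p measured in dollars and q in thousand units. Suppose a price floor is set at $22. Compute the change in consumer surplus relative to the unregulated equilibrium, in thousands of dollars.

-16

Equilibrium: 188 - 8p = 4p - 64, so 252 = 12p and p* = 21, q* = 20.
Because the floor (22) lies above the market-clearing price, it is binding.
At p = 22: qd = 188 - 8·22 = 12 and qs = 4·22 - 64 = 24.
Consumer surplus without the control is ½ · (23.5 - 21) · 20 = 25.
With the floor, consumers buy 12 units at 22, so CS = ½ · (23.5 - 22) · 12 = 9.
Change in consumer surplus = 9 - 25 = -16.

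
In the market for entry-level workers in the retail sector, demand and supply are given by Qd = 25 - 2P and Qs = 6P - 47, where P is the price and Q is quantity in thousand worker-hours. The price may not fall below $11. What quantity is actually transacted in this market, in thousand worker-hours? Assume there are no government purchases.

Setting quantity demanded equal to quantity supplied, 25 - 2P = 6P - 47, gives P* = 9 and Q* = 7.
Since 11 > 9, the floor is binding.
At P = 11: Qd = 25 - 2·11 = 3 and Qs = 6·11 - 47 = 19.
The quantity actually transacted is the short side, demand: 3.

3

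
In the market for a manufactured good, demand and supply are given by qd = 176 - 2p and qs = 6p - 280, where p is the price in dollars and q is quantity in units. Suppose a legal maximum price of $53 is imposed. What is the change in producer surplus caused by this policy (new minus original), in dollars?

Without the control the market clears where 176 - 2p = 6p - 280, i.e. p* = 57 and q* = 62.
Because the ceiling (53) lies below the market-clearing price, it is binding.
At p = 53: qd = 176 - 2·53 = 70 and qs = 6·53 - 280 = 38.
Producer surplus without the control is ½ · (57 - 140/3) · 62 = 961/3.
With the ceiling, producers sell 38 units at 53, so PS = ½ · (53 - 140/3) · 38 = 361/3.
Change in producer surplus = 361/3 - 961/3 = -200.

-200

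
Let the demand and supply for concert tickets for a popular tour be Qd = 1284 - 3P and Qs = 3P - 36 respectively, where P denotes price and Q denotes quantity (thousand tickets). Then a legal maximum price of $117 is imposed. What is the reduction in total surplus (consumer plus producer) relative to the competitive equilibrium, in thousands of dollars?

Without the control the market clears where 1284 - 3P = 3P - 36, i.e. P* = 220 and Q* = 624.
Because the ceiling (117) lies below the market-clearing price, it is binding.
At P = 117: Qd = 1284 - 3·117 = 933 and Qs = 3·117 - 36 = 315.
Quantity traded falls to 315. At Q = 315 the demand price is (1284 - 315)/3 = 323 and the supply price is (36 + 315)/3 = 117.
Deadweight loss = ½ · (323 - 117) · (624 - 315) = ½ · 206 · 309 = 31827.

31827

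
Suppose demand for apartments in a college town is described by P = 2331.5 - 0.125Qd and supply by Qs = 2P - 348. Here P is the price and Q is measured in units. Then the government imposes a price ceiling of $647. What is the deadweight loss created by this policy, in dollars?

1962511.25

Rearranging demand gives Qd = 18652 - 8P. Without the control the market clears where 18652 - 8P = 2P - 348, i.e. P* = 1900 and Q* = 3452.
Because the ceiling (647) lies below the market-clearing price, it is binding.
At P = 647: Qd = 18652 - 8·647 = 13476 and Qs = 2·647 - 348 = 946.
Quantity traded falls to 946. At Q = 946 the demand price is (18652 - 946)/8 = 2213.25 and the supply price is (348 + 946)/2 = 647.
Deadweight loss = ½ · (2213.25 - 647) · (3452 - 946) = ½ · 1566.25 · 2506 = 1962511.25.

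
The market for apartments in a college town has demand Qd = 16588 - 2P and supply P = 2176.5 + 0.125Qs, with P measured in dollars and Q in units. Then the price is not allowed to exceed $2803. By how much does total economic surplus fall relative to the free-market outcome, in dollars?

Rearranging supply gives Qs = 8P - 17412. Setting quantity demanded equal to quantity supplied, 16588 - 2P = 8P - 17412, gives P* = 3400 and Q* = 9788.
The ceiling of 2803 is below the equilibrium price 3400, so it binds.
At P = 2803: Qd = 16588 - 2·2803 = 10982 and Qs = 8·2803 - 17412 = 5012.
Quantity traded falls to 5012. At Q = 5012 the demand price is (16588 - 5012)/2 = 5788 and the supply price is (17412 + 5012)/8 = 2803.
Deadweight loss = ½ · (5788 - 2803) · (9788 - 5012) = ½ · 2985 · 4776 = 7128180.

7128180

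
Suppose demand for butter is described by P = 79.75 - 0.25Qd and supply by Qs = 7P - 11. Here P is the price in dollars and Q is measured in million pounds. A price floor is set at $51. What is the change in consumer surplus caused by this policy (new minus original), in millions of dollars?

-3297

Rearranging demand gives Qd = 319 - 4P. Equilibrium: 319 - 4P = 7P - 11, so 330 = 11P and P* = 30, Q* = 199.
The floor of 51 is above the equilibrium price 30, so it binds.
At P = 51: Qd = 319 - 4·51 = 115 and Qs = 7·51 - 11 = 346.
Consumer surplus without the control is ½ · (79.75 - 30) · 199 = 4950.125.
With the floor, consumers buy 115 units at 51, so CS = ½ · (79.75 - 51) · 115 = 1653.125.
Change in consumer surplus = 1653.125 - 4950.125 = -3297.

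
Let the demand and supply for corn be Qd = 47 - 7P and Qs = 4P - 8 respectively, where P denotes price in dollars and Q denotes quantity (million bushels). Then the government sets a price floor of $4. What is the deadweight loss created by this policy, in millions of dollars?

0

Setting quantity demanded equal to quantity supplied, 47 - 7P = 4P - 8, gives P* = 5 and Q* = 12.
The floor of 4 is below the equilibrium price 5, so it is not binding; the market clears at P* = 5, Q* = 12.
Since the control does not bind, no trades are prevented and deadweight loss is zero.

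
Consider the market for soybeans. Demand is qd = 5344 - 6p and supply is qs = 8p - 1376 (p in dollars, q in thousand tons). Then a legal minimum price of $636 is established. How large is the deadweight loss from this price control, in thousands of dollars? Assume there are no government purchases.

Equilibrium: 5344 - 6p = 8p - 1376, so 6720 = 14p and p* = 480, q* = 2464.
Since 636 > 480, the floor is binding.
At p = 636: qd = 5344 - 6·636 = 1528 and qs = 8·636 - 1376 = 3712.
Quantity traded falls to 1528. At q = 1528 the demand price is (5344 - 1528)/6 = 636 and the supply price is (1376 + 1528)/8 = 363.
Deadweight loss = ½ · (636 - 363) · (2464 - 1528) = ½ · 273 · 936 = 127764.

127764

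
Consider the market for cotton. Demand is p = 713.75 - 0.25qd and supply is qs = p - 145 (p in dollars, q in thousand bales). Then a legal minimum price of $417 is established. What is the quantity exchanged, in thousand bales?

Rearranging demand gives qd = 2855 - 4p. Without the control the market clears where 2855 - 4p = p - 145, i.e. p* = 600 and q* = 455.
The floor of 417 is below the equilibrium price 600, so it is not binding; the market clears at p* = 600, q* = 455.

455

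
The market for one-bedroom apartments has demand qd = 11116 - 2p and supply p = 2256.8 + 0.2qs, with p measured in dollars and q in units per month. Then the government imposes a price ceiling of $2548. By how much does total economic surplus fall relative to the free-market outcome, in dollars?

3719660

Rearranging supply gives qs = 5p - 11284. Without the control the market clears where 11116 - 2p = 5p - 11284, i.e. p* = 3200 and q* = 4716.
Because the ceiling (2548) lies below the market-clearing price, it is binding.
At p = 2548: qd = 11116 - 2·2548 = 6020 and qs = 5·2548 - 11284 = 1456.
Quantity traded falls to 1456. At q = 1456 the demand price is (11116 - 1456)/2 = 4830 and the supply price is (11284 + 1456)/5 = 2548.
Deadweight loss = ½ · (4830 - 2548) · (4716 - 1456) = ½ · 2282 · 3260 = 3719660.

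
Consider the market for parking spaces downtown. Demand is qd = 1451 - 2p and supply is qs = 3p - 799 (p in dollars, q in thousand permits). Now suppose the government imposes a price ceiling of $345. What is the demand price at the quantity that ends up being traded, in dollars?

607.5

Without the control the market clears where 1451 - 2p = 3p - 799, i.e. p* = 450 and q* = 551.
Since 345 < 450, the ceiling is binding.
At p = 345: qd = 1451 - 2·345 = 761 and qs = 3·345 - 799 = 236.
Only 236 units reach the market. On the demand curve, the marginal buyer's willingness to pay at q = 236 is (1451 - 236)/2 = 607.5.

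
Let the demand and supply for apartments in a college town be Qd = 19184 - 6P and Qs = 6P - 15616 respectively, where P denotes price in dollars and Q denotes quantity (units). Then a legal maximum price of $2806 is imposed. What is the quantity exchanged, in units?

1220

Without the control the market clears where 19184 - 6P = 6P - 15616, i.e. P* = 2900 and Q* = 1784.
Because the ceiling (2806) lies below the market-clearing price, it is binding.
At P = 2806: Qd = 19184 - 6·2806 = 2348 and Qs = 6·2806 - 15616 = 1220.
The quantity actually transacted is the short side, supply: 1220.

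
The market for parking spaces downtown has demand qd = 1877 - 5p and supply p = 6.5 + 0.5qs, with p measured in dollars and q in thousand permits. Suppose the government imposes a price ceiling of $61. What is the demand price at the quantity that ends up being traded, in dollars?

353.6

Rearranging supply gives qs = 2p - 13. Equilibrium: 1877 - 5p = 2p - 13, so 1890 = 7p and p* = 270, q* = 527.
The ceiling of 61 is below the equilibrium price 270, so it binds.
At p = 61: qd = 1877 - 5·61 = 1572 and qs = 2·61 - 13 = 109.
Only 109 units reach the market. On the demand curve, the marginal buyer's willingness to pay at q = 109 is (1877 - 109)/5 = 353.6.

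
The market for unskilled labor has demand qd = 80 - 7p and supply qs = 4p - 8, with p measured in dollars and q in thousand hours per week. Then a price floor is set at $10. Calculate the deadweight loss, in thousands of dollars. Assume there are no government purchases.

38.5

In a free market, 80 - 7p = 4p - 8 gives the equilibrium p* = 8, q* = 24.
Because the floor (10) lies above the market-clearing price, it is binding.
At p = 10: qd = 80 - 7·10 = 10 and qs = 4·10 - 8 = 32.
Quantity traded falls to 10. At q = 10 the demand price is (80 - 10)/7 = 10 and the supply price is (8 + 10)/4 = 4.5.
Deadweight loss = ½ · (10 - 4.5) · (24 - 10) = ½ · 5.5 · 14 = 38.5.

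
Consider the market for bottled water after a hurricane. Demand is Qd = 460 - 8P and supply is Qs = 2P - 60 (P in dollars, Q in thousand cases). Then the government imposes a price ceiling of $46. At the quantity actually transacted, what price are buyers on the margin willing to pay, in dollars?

53.5

Equilibrium: 460 - 8P = 2P - 60, so 520 = 10P and P* = 52, Q* = 44.
Since 46 < 52, the ceiling is binding.
At P = 46: Qd = 460 - 8·46 = 92 and Qs = 2·46 - 60 = 32.
Only 32 units reach the market. On the demand curve, the marginal buyer's willingness to pay at Q = 32 is (460 - 32)/8 = 53.5.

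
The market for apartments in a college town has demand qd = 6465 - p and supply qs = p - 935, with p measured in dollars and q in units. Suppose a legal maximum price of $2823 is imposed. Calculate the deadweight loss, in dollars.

769129

Setting quantity demanded equal to quantity supplied, 6465 - p = p - 935, gives p* = 3700 and q* = 2765.
Since 2823 < 3700, the ceiling is binding.
At p = 2823: qd = 6465 - 2823 = 3642 and qs = 2823 - 935 = 1888.
Quantity traded falls to 1888. At q = 1888 the demand price is 6465 - 1888 = 4577 and the supply price is 935 + 1888 = 2823.
Deadweight loss = ½ · (4577 - 2823) · (2765 - 1888) = ½ · 1754 · 877 = 769129.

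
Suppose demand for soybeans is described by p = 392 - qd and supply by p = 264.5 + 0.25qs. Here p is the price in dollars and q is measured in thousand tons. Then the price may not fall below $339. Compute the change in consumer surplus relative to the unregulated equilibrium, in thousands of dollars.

-3797.5

Rearranging demand gives qd = 392 - p; rearranging supply gives qs = 4p - 1058. Equilibrium: 392 - p = 4p - 1058, so 1450 = 5p and p* = 290, q* = 102.
Because the floor (339) lies above the market-clearing price, it is binding.
At p = 339: qd = 392 - 339 = 53 and qs = 4·339 - 1058 = 298.
Consumer surplus without the control is ½ · (392 - 290) · 102 = 5202.
With the floor, consumers buy 53 units at 339, so CS = ½ · (392 - 339) · 53 = 1404.5.
Change in consumer surplus = 1404.5 - 5202 = -3797.5.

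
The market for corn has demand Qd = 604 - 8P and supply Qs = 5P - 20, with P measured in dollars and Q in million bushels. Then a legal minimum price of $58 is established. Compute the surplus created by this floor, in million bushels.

In a free market, 604 - 8P = 5P - 20 gives the equilibrium P* = 48, Q* = 220.
Since 58 > 48, the floor is binding.
At P = 58: Qd = 604 - 8·58 = 140 and Qs = 5·58 - 20 = 270.
Surplus = Qs - Qd = 270 - 140 = 130.

130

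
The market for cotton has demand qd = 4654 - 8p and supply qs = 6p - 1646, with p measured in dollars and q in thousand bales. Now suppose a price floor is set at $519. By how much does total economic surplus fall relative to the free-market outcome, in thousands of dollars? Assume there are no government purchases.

Equilibrium: 4654 - 8p = 6p - 1646, so 6300 = 14p and p* = 450, q* = 1054.
Because the floor (519) lies above the market-clearing price, it is binding.
At p = 519: qd = 4654 - 8·519 = 502 and qs = 6·519 - 1646 = 1468.
Quantity traded falls to 502. At q = 502 the demand price is (4654 - 502)/8 = 519 and the supply price is (1646 + 502)/6 = 358.
Deadweight loss = ½ · (519 - 358) · (1054 - 502) = ½ · 161 · 552 = 44436.

44436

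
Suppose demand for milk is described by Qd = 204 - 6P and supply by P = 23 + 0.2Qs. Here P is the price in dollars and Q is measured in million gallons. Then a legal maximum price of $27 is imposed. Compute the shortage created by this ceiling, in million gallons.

Rearranging supply gives Qs = 5P - 115. Equilibrium: 204 - 6P = 5P - 115, so 319 = 11P and P* = 29, Q* = 30.
Because the ceiling (27) lies below the market-clearing price, it is binding.
At P = 27: Qd = 204 - 6·27 = 42 and Qs = 5·27 - 115 = 20.
Shortage = Qd - Qs = 42 - 20 = 22.

22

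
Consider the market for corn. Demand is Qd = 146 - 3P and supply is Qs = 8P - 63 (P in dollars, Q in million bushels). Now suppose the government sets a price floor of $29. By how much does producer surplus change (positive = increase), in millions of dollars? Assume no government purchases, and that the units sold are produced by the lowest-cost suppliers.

Without the control the market clears where 146 - 3P = 8P - 63, i.e. P* = 19 and Q* = 89.
Because the floor (29) lies above the market-clearing price, it is binding.
At P = 29: Qd = 146 - 3·29 = 59 and Qs = 8·29 - 63 = 169.
Producer surplus without the control is ½ · (19 - 7.875) · 89 = 495.0625.
With the floor, 59 units are sold at 29. The supply price at Q = 59 is 15.25, so PS = ½ · [(29 - 7.875) + (29 - 15.25)] · 59 = 1028.8125.
Change in producer surplus = 1028.8125 - 495.0625 = 533.75.

533.75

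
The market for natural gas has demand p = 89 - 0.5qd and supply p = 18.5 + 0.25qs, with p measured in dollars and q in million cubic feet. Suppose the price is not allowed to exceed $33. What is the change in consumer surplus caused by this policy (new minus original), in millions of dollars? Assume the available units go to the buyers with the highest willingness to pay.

Rearranging demand gives qd = 178 - 2p; rearranging supply gives qs = 4p - 74. Setting quantity demanded equal to quantity supplied, 178 - 2p = 4p - 74, gives p* = 42 and q* = 94.
The ceiling of 33 is below the equilibrium price 42, so it binds.
At p = 33: qd = 178 - 2·33 = 112 and qs = 4·33 - 74 = 58.
Consumer surplus without the control is ½ · (89 - 42) · 94 = 2209.
With the ceiling, 58 units are sold at 33 (assume they go to the highest-value buyers). The demand price at q = 58 is 60, so CS = ½ · [(89 - 33) + (60 - 33)] · 58 = 2407.
Change in consumer surplus = 2407 - 2209 = 198.

198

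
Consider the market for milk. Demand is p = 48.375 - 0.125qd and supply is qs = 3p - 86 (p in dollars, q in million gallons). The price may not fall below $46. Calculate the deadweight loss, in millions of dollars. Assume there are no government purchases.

132

Rearranging demand gives qd = 387 - 8p. In a free market, 387 - 8p = 3p - 86 gives the equilibrium p* = 43, q* = 43.
The floor of 46 is above the equilibrium price 43, so it binds.
At p = 46: qd = 387 - 8·46 = 19 and qs = 3·46 - 86 = 52.
Quantity traded falls to 19. At q = 19 the demand price is (387 - 19)/8 = 46 and the supply price is (86 + 19)/3 = 35.
Deadweight loss = ½ · (46 - 35) · (43 - 19) = ½ · 11 · 24 = 132.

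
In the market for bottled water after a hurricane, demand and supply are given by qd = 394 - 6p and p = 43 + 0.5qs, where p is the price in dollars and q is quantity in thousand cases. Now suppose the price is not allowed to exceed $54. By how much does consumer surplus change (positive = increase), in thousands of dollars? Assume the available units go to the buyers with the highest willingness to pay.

120

Rearranging supply gives qs = 2p - 86. In a free market, 394 - 6p = 2p - 86 gives the equilibrium p* = 60, q* = 34.
Because the ceiling (54) lies below the market-clearing price, it is binding.
At p = 54: qd = 394 - 6·54 = 70 and qs = 2·54 - 86 = 22.
Consumer surplus without the control is ½ · (197/3 - 60) · 34 = 289/3.
With the ceiling, 22 units are sold at 54 (assume they go to the highest-value buyers). The demand price at q = 22 is 62, so CS = ½ · [(197/3 - 54) + (62 - 54)] · 22 = 649/3.
Change in consumer surplus = 649/3 - 289/3 = 120.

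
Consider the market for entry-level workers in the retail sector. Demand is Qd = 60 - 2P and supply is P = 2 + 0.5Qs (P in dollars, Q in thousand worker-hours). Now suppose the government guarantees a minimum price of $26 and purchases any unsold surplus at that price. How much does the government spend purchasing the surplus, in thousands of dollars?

1040

Rearranging supply gives Qs = 2P - 4. Setting quantity demanded equal to quantity supplied, 60 - 2P = 2P - 4, gives P* = 16 and Q* = 28.
The floor of 26 is above the equilibrium price 16, so it binds.
At P = 26: Qd = 60 - 2·26 = 8 and Qs = 2·26 - 4 = 48.
Surplus = Qs - Qd = 40.
Government expenditure = surplus × support price = 40 × 26 = 1040.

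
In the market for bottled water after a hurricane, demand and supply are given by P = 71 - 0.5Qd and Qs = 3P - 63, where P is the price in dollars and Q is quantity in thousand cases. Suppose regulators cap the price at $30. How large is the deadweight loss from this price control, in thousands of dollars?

Rearranging demand gives Qd = 142 - 2P. Without the control the market clears where 142 - 2P = 3P - 63, i.e. P* = 41 and Q* = 60.
The ceiling of 30 is below the equilibrium price 41, so it binds.
At P = 30: Qd = 142 - 2·30 = 82 and Qs = 3·30 - 63 = 27.
Quantity traded falls to 27. At Q = 27 the demand price is (142 - 27)/2 = 57.5 and the supply price is (63 + 27)/3 = 30.
Deadweight loss = ½ · (57.5 - 30) · (60 - 27) = ½ · 27.5 · 33 = 453.75.

453.75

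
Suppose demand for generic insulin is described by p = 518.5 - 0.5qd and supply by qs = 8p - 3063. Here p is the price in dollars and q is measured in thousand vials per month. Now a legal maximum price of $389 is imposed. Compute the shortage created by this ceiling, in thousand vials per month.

Rearranging demand gives qd = 1037 - 2p. Setting quantity demanded equal to quantity supplied, 1037 - 2p = 8p - 3063, gives p* = 410 and q* = 217.
The ceiling of 389 is below the equilibrium price 410, so it binds.
At p = 389: qd = 1037 - 2·389 = 259 and qs = 8·389 - 3063 = 49.
Shortage = qd - qs = 259 - 49 = 210.

210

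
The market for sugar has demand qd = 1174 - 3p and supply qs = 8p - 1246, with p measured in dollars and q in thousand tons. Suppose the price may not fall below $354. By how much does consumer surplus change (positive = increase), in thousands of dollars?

-41942

Setting quantity demanded equal to quantity supplied, 1174 - 3p = 8p - 1246, gives p* = 220 and q* = 514.
Since 354 > 220, the floor is binding.
At p = 354: qd = 1174 - 3·354 = 112 and qs = 8·354 - 1246 = 1586.
Consumer surplus without the control is ½ · (1174/3 - 220) · 514 = 132098/3.
With the floor, consumers buy 112 units at 354, so CS = ½ · (1174/3 - 354) · 112 = 6272/3.
Change in consumer surplus = 6272/3 - 132098/3 = -41942.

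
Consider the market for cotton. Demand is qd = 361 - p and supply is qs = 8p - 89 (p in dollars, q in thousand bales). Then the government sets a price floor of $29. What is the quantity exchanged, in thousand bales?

Equilibrium: 361 - p = 8p - 89, so 450 = 9p and p* = 50, q* = 311.
The floor of 29 is below the equilibrium price 50, so it is not binding; the market clears at p* = 50, q* = 311.

311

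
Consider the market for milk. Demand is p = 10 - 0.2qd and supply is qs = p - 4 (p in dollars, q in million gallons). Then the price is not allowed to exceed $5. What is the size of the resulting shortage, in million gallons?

24

Rearranging demand gives qd = 50 - 5p. Without the control the market clears where 50 - 5p = p - 4, i.e. p* = 9 and q* = 5.
Since 5 < 9, the ceiling is binding.
At p = 5: qd = 50 - 5·5 = 25 and qs = 5 - 4 = 1.
Shortage = qd - qs = 25 - 1 = 24.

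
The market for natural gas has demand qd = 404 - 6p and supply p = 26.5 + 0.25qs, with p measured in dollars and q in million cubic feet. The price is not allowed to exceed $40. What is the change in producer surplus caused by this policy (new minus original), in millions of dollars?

-836

Rearranging supply gives qs = 4p - 106. Without the control the market clears where 404 - 6p = 4p - 106, i.e. p* = 51 and q* = 98.
Since 40 < 51, the ceiling is binding.
At p = 40: qd = 404 - 6·40 = 164 and qs = 4·40 - 106 = 54.
Producer surplus without the control is ½ · (51 - 26.5) · 98 = 1200.5.
With the ceiling, producers sell 54 units at 40, so PS = ½ · (40 - 26.5) · 54 = 364.5.
Change in producer surplus = 364.5 - 1200.5 = -836.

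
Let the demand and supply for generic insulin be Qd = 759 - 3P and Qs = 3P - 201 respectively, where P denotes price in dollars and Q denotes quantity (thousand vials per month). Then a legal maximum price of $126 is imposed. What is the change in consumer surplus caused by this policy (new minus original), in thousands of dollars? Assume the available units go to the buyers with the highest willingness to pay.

Setting quantity demanded equal to quantity supplied, 759 - 3P = 3P - 201, gives P* = 160 and Q* = 279.
Because the ceiling (126) lies below the market-clearing price, it is binding.
At P = 126: Qd = 759 - 3·126 = 381 and Qs = 3·126 - 201 = 177.
Consumer surplus without the control is ½ · (253 - 160) · 279 = 12973.5.
With the ceiling, 177 units are sold at 126 (assume they go to the highest-value buyers). The demand price at Q = 177 is 194, so CS = ½ · [(253 - 126) + (194 - 126)] · 177 = 17257.5.
Change in consumer surplus = 17257.5 - 12973.5 = 4284.

4284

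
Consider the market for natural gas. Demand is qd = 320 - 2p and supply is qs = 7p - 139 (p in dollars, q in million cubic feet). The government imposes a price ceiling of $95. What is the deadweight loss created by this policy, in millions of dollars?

0

In a free market, 320 - 2p = 7p - 139 gives the equilibrium p* = 51, q* = 218.
Since 95 is above p* = 51, the ceiling does not bind and the free-market outcome prevails.
Since the control does not bind, no trades are prevented and deadweight loss is zero.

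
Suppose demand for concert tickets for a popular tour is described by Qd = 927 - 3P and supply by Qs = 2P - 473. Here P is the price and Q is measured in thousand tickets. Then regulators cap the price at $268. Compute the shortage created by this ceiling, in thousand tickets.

Without the control the market clears where 927 - 3P = 2P - 473, i.e. P* = 280 and Q* = 87.
Since 268 < 280, the ceiling is binding.
At P = 268: Qd = 927 - 3·268 = 123 and Qs = 2·268 - 473 = 63.
Shortage = Qd - Qs = 123 - 63 = 60.

60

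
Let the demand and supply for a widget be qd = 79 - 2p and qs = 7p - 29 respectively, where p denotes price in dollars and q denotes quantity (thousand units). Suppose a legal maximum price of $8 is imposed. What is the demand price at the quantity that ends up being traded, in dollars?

In a free market, 79 - 2p = 7p - 29 gives the equilibrium p* = 12, q* = 55.
The ceiling of 8 is below the equilibrium price 12, so it binds.
At p = 8: qd = 79 - 2·8 = 63 and qs = 7·8 - 29 = 27.
Only 27 units reach the market. On the demand curve, the marginal buyer's willingness to pay at q = 27 is (79 - 27)/2 = 26.

26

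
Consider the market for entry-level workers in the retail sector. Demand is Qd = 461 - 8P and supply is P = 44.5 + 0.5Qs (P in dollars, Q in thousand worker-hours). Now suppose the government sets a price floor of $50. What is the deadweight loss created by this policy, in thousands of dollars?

Rearranging supply gives Qs = 2P - 89. Setting quantity demanded equal to quantity supplied, 461 - 8P = 2P - 89, gives P* = 55 and Q* = 21.
The floor of 50 is below the equilibrium price 55, so it is not binding; the market clears at P* = 55, Q* = 21.
Since the control does not bind, no trades are prevented and deadweight loss is zero.

0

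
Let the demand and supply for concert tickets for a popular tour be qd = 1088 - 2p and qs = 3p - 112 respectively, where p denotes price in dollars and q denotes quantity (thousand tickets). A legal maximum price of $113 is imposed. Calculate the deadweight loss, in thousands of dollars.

60483.75

Setting quantity demanded equal to quantity supplied, 1088 - 2p = 3p - 112, gives p* = 240 and q* = 608.
Since 113 < 240, the ceiling is binding.
At p = 113: qd = 1088 - 2·113 = 862 and qs = 3·113 - 112 = 227.
Quantity traded falls to 227. At q = 227 the demand price is (1088 - 227)/2 = 430.5 and the supply price is (112 + 227)/3 = 113.
Deadweight loss = ½ · (430.5 - 113) · (608 - 227) = ½ · 317.5 · 381 = 60483.75.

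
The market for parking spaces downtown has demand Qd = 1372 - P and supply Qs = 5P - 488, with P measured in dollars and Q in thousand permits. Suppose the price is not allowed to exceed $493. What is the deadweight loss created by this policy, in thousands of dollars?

0

Without the control the market clears where 1372 - P = 5P - 488, i.e. P* = 310 and Q* = 1062.
Since 493 is above P* = 310, the ceiling does not bind and the free-market outcome prevails.
Since the control does not bind, no trades are prevented and deadweight loss is zero.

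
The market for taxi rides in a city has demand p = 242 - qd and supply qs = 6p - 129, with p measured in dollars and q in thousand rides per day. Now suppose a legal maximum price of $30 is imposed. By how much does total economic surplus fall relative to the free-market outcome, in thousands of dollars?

11109

Rearranging demand gives qd = 242 - p. Without the control the market clears where 242 - p = 6p - 129, i.e. p* = 53 and q* = 189.
Since 30 < 53, the ceiling is binding.
At p = 30: qd = 242 - 30 = 212 and qs = 6·30 - 129 = 51.
Quantity traded falls to 51. At q = 51 the demand price is 242 - 51 = 191 and the supply price is (129 + 51)/6 = 30.
Deadweight loss = ½ · (191 - 30) · (189 - 51) = ½ · 161 · 138 = 11109.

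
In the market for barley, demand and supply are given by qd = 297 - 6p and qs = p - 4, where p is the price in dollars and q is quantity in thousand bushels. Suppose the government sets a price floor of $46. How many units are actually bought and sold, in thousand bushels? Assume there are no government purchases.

Equilibrium: 297 - 6p = p - 4, so 301 = 7p and p* = 43, q* = 39.
Since 46 > 43, the floor is binding.
At p = 46: qd = 297 - 6·46 = 21 and qs = 46 - 4 = 42.
The quantity actually transacted is the short side, demand: 21.

21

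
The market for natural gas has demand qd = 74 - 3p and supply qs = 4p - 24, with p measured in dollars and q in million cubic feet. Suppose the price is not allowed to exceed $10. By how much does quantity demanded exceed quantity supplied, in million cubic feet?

28

Setting quantity demanded equal to quantity supplied, 74 - 3p = 4p - 24, gives p* = 14 and q* = 32.
Since 10 < 14, the ceiling is binding.
At p = 10: qd = 74 - 3·10 = 44 and qs = 4·10 - 24 = 16.
Shortage = qd - qs = 44 - 16 = 28.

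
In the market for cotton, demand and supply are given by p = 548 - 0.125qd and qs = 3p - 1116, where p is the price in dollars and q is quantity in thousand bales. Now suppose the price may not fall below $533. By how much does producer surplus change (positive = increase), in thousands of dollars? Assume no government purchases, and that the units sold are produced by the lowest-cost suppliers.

-7656

Rearranging demand gives qd = 4384 - 8p. Equilibrium: 4384 - 8p = 3p - 1116, so 5500 = 11p and p* = 500, q* = 384.
The floor of 533 is above the equilibrium price 500, so it binds.
At p = 533: qd = 4384 - 8·533 = 120 and qs = 3·533 - 1116 = 483.
Producer surplus without the control is ½ · (500 - 372) · 384 = 24576.
With the floor, 120 units are sold at 533. The supply price at q = 120 is 412, so PS = ½ · [(533 - 372) + (533 - 412)] · 120 = 16920.
Change in producer surplus = 16920 - 24576 = -7656.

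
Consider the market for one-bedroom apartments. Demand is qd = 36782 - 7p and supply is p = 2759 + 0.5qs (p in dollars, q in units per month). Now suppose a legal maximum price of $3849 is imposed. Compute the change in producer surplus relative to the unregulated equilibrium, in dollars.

-2579381

Rearranging supply gives qs = 2p - 5518. In a free market, 36782 - 7p = 2p - 5518 gives the equilibrium p* = 4700, q* = 3882.
Because the ceiling (3849) lies below the market-clearing price, it is binding.
At p = 3849: qd = 36782 - 7·3849 = 9839 and qs = 2·3849 - 5518 = 2180.
Producer surplus without the control is ½ · (4700 - 2759) · 3882 = 3767481.
With the ceiling, producers sell 2180 units at 3849, so PS = ½ · (3849 - 2759) · 2180 = 1188100.
Change in producer surplus = 1188100 - 3767481 = -2579381.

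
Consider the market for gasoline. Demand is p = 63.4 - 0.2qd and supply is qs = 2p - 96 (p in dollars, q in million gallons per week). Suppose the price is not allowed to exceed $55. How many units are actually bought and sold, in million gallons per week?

Rearranging demand gives qd = 317 - 5p. Without the control the market clears where 317 - 5p = 2p - 96, i.e. p* = 59 and q* = 22.
Because the ceiling (55) lies below the market-clearing price, it is binding.
At p = 55: qd = 317 - 5·55 = 42 and qs = 2·55 - 96 = 14.
The quantity actually transacted is the short side, supply: 14.

14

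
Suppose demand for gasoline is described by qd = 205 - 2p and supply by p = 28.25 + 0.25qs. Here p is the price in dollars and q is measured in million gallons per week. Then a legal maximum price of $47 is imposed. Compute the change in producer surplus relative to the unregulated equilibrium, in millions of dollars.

-522

Rearranging supply gives qs = 4p - 113. In a free market, 205 - 2p = 4p - 113 gives the equilibrium p* = 53, q* = 99.
Since 47 < 53, the ceiling is binding.
At p = 47: qd = 205 - 2·47 = 111 and qs = 4·47 - 113 = 75.
Producer surplus without the control is ½ · (53 - 28.25) · 99 = 1225.125.
With the ceiling, producers sell 75 units at 47, so PS = ½ · (47 - 28.25) · 75 = 703.125.
Change in producer surplus = 703.125 - 1225.125 = -522.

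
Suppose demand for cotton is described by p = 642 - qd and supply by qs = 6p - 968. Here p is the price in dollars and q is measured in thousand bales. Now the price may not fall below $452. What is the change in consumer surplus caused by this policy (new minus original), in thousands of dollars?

-66822

Rearranging demand gives qd = 642 - p. Equilibrium: 642 - p = 6p - 968, so 1610 = 7p and p* = 230, q* = 412.
Since 452 > 230, the floor is binding.
At p = 452: qd = 642 - 452 = 190 and qs = 6·452 - 968 = 1744.
Consumer surplus without the control is ½ · (642 - 230) · 412 = 84872.
With the floor, consumers buy 190 units at 452, so CS = ½ · (642 - 452) · 190 = 18050.
Change in consumer surplus = 18050 - 84872 = -66822.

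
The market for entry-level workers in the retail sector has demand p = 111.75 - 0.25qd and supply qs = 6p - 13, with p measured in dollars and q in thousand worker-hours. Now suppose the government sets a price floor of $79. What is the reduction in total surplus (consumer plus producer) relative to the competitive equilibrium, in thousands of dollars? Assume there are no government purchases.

3630

Rearranging demand gives qd = 447 - 4p. In a free market, 447 - 4p = 6p - 13 gives the equilibrium p* = 46, q* = 263.
Since 79 > 46, the floor is binding.
At p = 79: qd = 447 - 4·79 = 131 and qs = 6·79 - 13 = 461.
Quantity traded falls to 131. At q = 131 the demand price is (447 - 131)/4 = 79 and the supply price is (13 + 131)/6 = 24.
Deadweight loss = ½ · (79 - 24) · (263 - 131) = ½ · 55 · 132 = 3630.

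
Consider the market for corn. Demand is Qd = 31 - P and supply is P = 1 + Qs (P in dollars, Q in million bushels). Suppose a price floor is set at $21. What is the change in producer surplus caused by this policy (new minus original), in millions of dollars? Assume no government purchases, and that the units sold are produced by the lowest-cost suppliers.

37.5

Rearranging supply gives Qs = P - 1. Equilibrium: 31 - P = P - 1, so 32 = 2P and P* = 16, Q* = 15.
Because the floor (21) lies above the market-clearing price, it is binding.
At P = 21: Qd = 31 - 21 = 10 and Qs = 21 - 1 = 20.
Producer surplus without the control is ½ · (16 - 1) · 15 = 112.5.
With the floor, 10 units are sold at 21. The supply price at Q = 10 is 11, so PS = ½ · [(21 - 1) + (21 - 11)] · 10 = 150.
Change in producer surplus = 150 - 112.5 = 37.5.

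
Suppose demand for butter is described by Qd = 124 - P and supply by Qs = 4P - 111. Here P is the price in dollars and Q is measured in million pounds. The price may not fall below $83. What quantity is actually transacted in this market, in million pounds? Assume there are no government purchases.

In a free market, 124 - P = 4P - 111 gives the equilibrium P* = 47, Q* = 77.
Because the floor (83) lies above the market-clearing price, it is binding.
At P = 83: Qd = 124 - 83 = 41 and Qs = 4·83 - 111 = 221.
The quantity actually transacted is the short side, demand: 41.

41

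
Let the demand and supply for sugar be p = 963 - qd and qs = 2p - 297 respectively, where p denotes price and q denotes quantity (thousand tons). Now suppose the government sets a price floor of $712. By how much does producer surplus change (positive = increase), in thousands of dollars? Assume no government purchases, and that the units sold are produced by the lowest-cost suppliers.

Rearranging demand gives qd = 963 - p. Without the control the market clears where 963 - p = 2p - 297, i.e. p* = 420 and q* = 543.
Because the floor (712) lies above the market-clearing price, it is binding.
At p = 712: qd = 963 - 712 = 251 and qs = 2·712 - 297 = 1127.
Producer surplus without the control is ½ · (420 - 148.5) · 543 = 73712.25.
With the floor, 251 units are sold at 712. The supply price at q = 251 is 274, so PS = ½ · [(712 - 148.5) + (712 - 274)] · 251 = 125688.25.
Change in producer surplus = 125688.25 - 73712.25 = 51976.

51976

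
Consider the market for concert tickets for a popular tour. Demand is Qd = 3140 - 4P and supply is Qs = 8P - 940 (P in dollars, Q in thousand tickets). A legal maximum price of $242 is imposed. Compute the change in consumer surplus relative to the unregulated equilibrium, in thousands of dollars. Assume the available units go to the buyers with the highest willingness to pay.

Equilibrium: 3140 - 4P = 8P - 940, so 4080 = 12P and P* = 340, Q* = 1780.
Because the ceiling (242) lies below the market-clearing price, it is binding.
At P = 242: Qd = 3140 - 4·242 = 2172 and Qs = 8·242 - 940 = 996.
Consumer surplus without the control is ½ · (785 - 340) · 1780 = 396050.
With the ceiling, 996 units are sold at 242 (assume they go to the highest-value buyers). The demand price at Q = 996 is 536, so CS = ½ · [(785 - 242) + (536 - 242)] · 996 = 416826.
Change in consumer surplus = 416826 - 396050 = 20776.

20776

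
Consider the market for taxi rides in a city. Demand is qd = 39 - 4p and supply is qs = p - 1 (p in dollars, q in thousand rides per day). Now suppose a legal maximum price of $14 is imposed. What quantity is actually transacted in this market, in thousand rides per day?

Setting quantity demanded equal to quantity supplied, 39 - 4p = p - 1, gives p* = 8 and q* = 7.
The ceiling of 14 is above the equilibrium price 8, so it is not binding; the market clears at p* = 8, q* = 7.

7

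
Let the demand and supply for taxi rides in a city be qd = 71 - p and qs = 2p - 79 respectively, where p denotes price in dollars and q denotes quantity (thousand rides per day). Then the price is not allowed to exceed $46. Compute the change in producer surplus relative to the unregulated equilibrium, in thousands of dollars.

In a free market, 71 - p = 2p - 79 gives the equilibrium p* = 50, q* = 21.
The ceiling of 46 is below the equilibrium price 50, so it binds.
At p = 46: qd = 71 - 46 = 25 and qs = 2·46 - 79 = 13.
Producer surplus without the control is ½ · (50 - 39.5) · 21 = 110.25.
With the ceiling, producers sell 13 units at 46, so PS = ½ · (46 - 39.5) · 13 = 42.25.
Change in producer surplus = 42.25 - 110.25 = -68.

-68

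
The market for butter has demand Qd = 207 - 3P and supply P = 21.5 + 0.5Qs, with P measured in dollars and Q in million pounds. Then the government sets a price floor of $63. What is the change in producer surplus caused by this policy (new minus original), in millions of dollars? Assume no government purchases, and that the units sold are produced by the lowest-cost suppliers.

-146.25

Rearranging supply gives Qs = 2P - 43. Equilibrium: 207 - 3P = 2P - 43, so 250 = 5P and P* = 50, Q* = 57.
Since 63 > 50, the floor is binding.
At P = 63: Qd = 207 - 3·63 = 18 and Qs = 2·63 - 43 = 83.
Producer surplus without the control is ½ · (50 - 21.5) · 57 = 812.25.
With the floor, 18 units are sold at 63. The supply price at Q = 18 is 30.5, so PS = ½ · [(63 - 21.5) + (63 - 30.5)] · 18 = 666.
Change in producer surplus = 666 - 812.25 = -146.25.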